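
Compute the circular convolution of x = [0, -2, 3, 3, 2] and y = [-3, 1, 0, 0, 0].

(x ⊛ y)[n] = Σ(m=0 to 4) x[m] · y[(n-m) mod 5]

Computing each output sample:
(x ⊛ y)[0] = 2
(x ⊛ y)[1] = 6
(x ⊛ y)[2] = -11
(x ⊛ y)[3] = -6
(x ⊛ y)[4] = -3

x ⊛ y = [2, 6, -11, -6, -3]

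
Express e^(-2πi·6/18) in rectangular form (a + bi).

ω_18^6 = e^(-2πi·6/18)
= cos(-2π·6/18) + i·sin(-2π·6/18)
= cos(-12π/18) + i·sin(-12π/18)

ω_18^6 = cos(-12π/18) + i·sin(-12π/18) = -0.5000-0.8660i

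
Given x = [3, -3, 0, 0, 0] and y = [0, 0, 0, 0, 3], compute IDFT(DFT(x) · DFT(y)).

(x ⊛ y)[n] = Σ(m=0 to 4) x[m] · y[(n-m) mod 5]

Computing each output sample:
(x ⊛ y)[0] = -9
(x ⊛ y)[1] = 0
(x ⊛ y)[2] = 0
(x ⊛ y)[3] = 0
(x ⊛ y)[4] = 9

x ⊛ y = [-9, 0, 0, 0, 9]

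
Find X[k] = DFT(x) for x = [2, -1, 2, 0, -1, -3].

X[k] = Σ(n=0 to 5) x[n] · ω_6^(nk)
where ω_6 = e^(-2πi/6)

Computing each X[k]:
X[0] = -1
X[1] = -0.5000-4.3301i
X[2] = 3.5000+0.8660i
X[3] = 7
X[4] = 3.5000-0.8660i
X[5] = -0.5000+4.3301i

X = [-1, -0.5000-4.3301i, 3.5000+0.8660i, 7, 3.5000-0.8660i, -0.5000+4.3301i]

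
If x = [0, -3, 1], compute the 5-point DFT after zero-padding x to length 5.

Original 3-point DFT: [-2, 1.0000+3.4641i, 1.0000-3.4641i]
Zero-padded 5-point DFT provides frequency interpolation.

DFT_5([x, 0, ...]) = [-2, -1.7361+2.2654i, 2.7361+2.7144i, 2.7361-2.7144i, -1.7361-2.2654i]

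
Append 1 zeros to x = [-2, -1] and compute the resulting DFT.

Original 2-point DFT: [-3, -1]
Zero-padded 3-point DFT provides frequency interpolation.

DFT_3([x, 0, ...]) = [-3, -1.5000+0.8660i, -1.5000-0.8660i]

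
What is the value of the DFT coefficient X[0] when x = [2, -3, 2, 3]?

X[0] = Σ(n=0 to 3) x[n] · ω_4^0 = Σ x[n]
= (2) + (-3) + (2) + (3)

X[0] = 4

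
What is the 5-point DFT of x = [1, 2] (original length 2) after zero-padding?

Original 2-point DFT: [3, -1]
Zero-padded 5-point DFT provides frequency interpolation.

DFT_5([x, 0, ...]) = [3, 1.6180-1.9021i, -0.6180-1.1756i, -0.6180+1.1756i, 1.6180+1.9021i]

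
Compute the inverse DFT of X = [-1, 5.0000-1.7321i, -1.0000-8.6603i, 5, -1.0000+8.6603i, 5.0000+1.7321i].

x[n] = (1/6) Σ(k=0 to 5) X[k] · e^(2πikn/6)

Computing each x[n]:
x[0] = 2
x[1] = 3
x[2] = -2
x[3] = -3
x[4] = 2
x[5] = -3

x = [2, 3, -2, -3, 2, -3]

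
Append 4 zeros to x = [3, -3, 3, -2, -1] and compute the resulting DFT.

Original 5-point DFT: [0, 0.9549-1.0368i, 6.5451+5.9309i, 6.5451-5.9309i, 0.9549+1.0368i]
Zero-padded 9-point DFT provides frequency interpolation.

DFT_9([x, 0, ...]) = [0, 3.1625+1.0480i, -0.1061-0.4465i, 1.5000+6.0622i, 8.9436+3.7017i, 8.9436-3.7017i, 1.5000-6.0622i, -0.1061+0.4465i, 3.1625-1.0480i]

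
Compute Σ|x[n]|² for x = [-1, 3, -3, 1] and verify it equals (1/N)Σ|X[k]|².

Time domain:
Σ|x[n]|² = |-1|² + |3|² + |-3|² + |1|² = 20.0000

Frequency domain:
(1/4)Σ|X[k]|² = (1/4)(|0|² + |2-2i|² + |-8|² + |2+2i|²) = (1/4)·80.0000 = 20.0000

Both sides agree, confirming Parseval's theorem.

Σ|x[n]|² = (1/N)Σ|X[k]|² = 20.0000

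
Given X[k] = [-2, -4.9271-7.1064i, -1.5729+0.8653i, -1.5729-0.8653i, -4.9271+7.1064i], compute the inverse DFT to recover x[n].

x[n] = (1/5) Σ(k=0 to 4) X[k] · e^(2πikn/5)

Computing each x[n]:
x[0] = -3
x[1] = 2
x[2] = 3
x[3] = -1
x[4] = -3

x = [-3, 2, 3, -1, -3]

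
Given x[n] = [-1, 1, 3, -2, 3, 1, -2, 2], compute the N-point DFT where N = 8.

X[k] = Σ(n=0 to 7) x[n] · ω_8^(nk)
where ω_8 = e^(-2πi/8)

Computing each X[k]:
X[0] = 5
X[1] = -1.1716-2.1716i
X[2] = 1-2i
X[3] = -6.8284+7.8284i
X[4] = 1
X[5] = -6.8284-7.8284i
X[6] = 1+2i
X[7] = -1.1716+2.1716i

X = [5, -1.1716-2.1716i, 1-2i, -6.8284+7.8284i, 1, -6.8284-7.8284i, 1+2i, -1.1716+2.1716i]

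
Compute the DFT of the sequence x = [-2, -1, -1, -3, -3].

X[k] = Σ(n=0 to 4) x[n] · ω_5^(nk)
where ω_5 = e^(-2πi/5)

Computing each X[k]:
X[0] = -10
X[1] = -3.0777i
X[2] = 0.7265i
X[3] = -0.7265i
X[4] = 3.0777i

X = [-10, -3.0777i, 0.7265i, -0.7265i, 3.0777i]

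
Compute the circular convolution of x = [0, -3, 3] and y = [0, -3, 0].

(x ⊛ y)[n] = Σ(m=0 to 2) x[m] · y[(n-m) mod 3]

Computing each output sample:
(x ⊛ y)[0] = -9
(x ⊛ y)[1] = 0
(x ⊛ y)[2] = 9

x ⊛ y = [-9, 0, 9]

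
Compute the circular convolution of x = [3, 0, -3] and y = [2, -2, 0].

(x ⊛ y)[n] = Σ(m=0 to 2) x[m] · y[(n-m) mod 3]

Computing each output sample:
(x ⊛ y)[0] = 12
(x ⊛ y)[1] = -6
(x ⊛ y)[2] = -6

x ⊛ y = [12, -6, -6]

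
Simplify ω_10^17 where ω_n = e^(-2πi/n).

Since ω_10^10 = 1, powers reduce modulo 10.
17 mod 10 = 7
So ω_10^17 = ω_10^7 = e^(-2πi·7/10)

ω_10^17 = ω_10^7 = -0.3090+0.9511i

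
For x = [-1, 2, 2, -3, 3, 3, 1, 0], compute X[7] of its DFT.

X[7] = Σ(n=0 to 7) x[n] · ω_8^(7n) where ω_8 = e^(-2πi/8)
= (-1)·ω_8^0 + (2)·ω_8^7 + (2)·ω_8^14 + (-3)·ω_8^21 + (3)·ω_8^28 + (3)·ω_8^35 + (1)·ω_8^42 + (0)·ω_8^49

X[7] = -2.5858-1.8284i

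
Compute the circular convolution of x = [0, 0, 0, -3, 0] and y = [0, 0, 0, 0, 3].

(x ⊛ y)[n] = Σ(m=0 to 4) x[m] · y[(n-m) mod 5]

Computing each output sample:
(x ⊛ y)[0] = 0
(x ⊛ y)[1] = 0
(x ⊛ y)[2] = -9
(x ⊛ y)[3] = 0
(x ⊛ y)[4] = 0

x ⊛ y = [0, 0, -9, 0, 0]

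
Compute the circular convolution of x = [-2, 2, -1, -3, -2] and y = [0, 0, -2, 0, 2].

(x ⊛ y)[n] = Σ(m=0 to 4) x[m] · y[(n-m) mod 5]

Computing each output sample:
(x ⊛ y)[0] = 10
(x ⊛ y)[1] = 2
(x ⊛ y)[2] = -2
(x ⊛ y)[3] = -8
(x ⊛ y)[4] = -2

x ⊛ y = [10, 2, -2, -8, -2]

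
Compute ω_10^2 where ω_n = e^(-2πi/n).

ω_10^2 = e^(-2πi·2/10)
= cos(-2π·2/10) + i·sin(-2π·2/10)
= cos(-4π/10) + i·sin(-4π/10)

ω_10^2 = cos(-4π/10) + i·sin(-4π/10) = 0.3090-0.9511i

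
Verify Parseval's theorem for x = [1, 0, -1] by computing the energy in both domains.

Time domain:
Σ|x[n]|² = |1|² + |0|² + |-1|² = 2.0000

Frequency domain:
(1/3)Σ|X[k]|² = (1/3)(|0|² + |1.5000-0.8660i|² + |1.5000+0.8660i|²) = (1/3)·6.0000 = 2.0000

Both sides agree, confirming Parseval's theorem.

Σ|x[n]|² = (1/N)Σ|X[k]|² = 2.0000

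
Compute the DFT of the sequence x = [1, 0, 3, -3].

X[k] = Σ(n=0 to 3) x[n] · ω_4^(nk)
where ω_4 = e^(-2πi/4)

Computing each X[k]:
X[0] = 1
X[1] = -2-3i
X[2] = 7
X[3] = -2+3i

X = [1, -2-3i, 7, -2+3i]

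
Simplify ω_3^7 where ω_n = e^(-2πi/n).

Since ω_3^3 = 1, powers reduce modulo 3.
7 mod 3 = 1
So ω_3^7 = ω_3^1 = e^(-2πi·1/3)

ω_3^7 = ω_3^1 = -0.5000-0.8660i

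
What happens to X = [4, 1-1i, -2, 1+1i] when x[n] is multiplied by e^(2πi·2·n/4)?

Modulation property: DFT(ω_4^(-2n)·x[n]) = X[(k-2) mod 4], so circularly shift X by 2 positions.

X[k-2] = [-2, 1+1i, 4, 1-1i]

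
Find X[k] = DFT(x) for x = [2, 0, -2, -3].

X[k] = Σ(n=0 to 3) x[n] · ω_4^(nk)
where ω_4 = e^(-2πi/4)

Computing each X[k]:
X[0] = -3
X[1] = 4-3i
X[2] = 3
X[3] = 4+3i

X = [-3, 4-3i, 3, 4+3i]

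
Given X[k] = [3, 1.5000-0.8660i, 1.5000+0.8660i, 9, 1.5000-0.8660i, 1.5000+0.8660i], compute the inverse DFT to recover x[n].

x[n] = (1/6) Σ(k=0 to 5) X[k] · e^(2πikn/6)

Computing each x[n]:
x[0] = 3
x[1] = -1
x[2] = 2
x[3] = -1
x[4] = 1
x[5] = -1

x = [3, -1, 2, -1, 1, -1]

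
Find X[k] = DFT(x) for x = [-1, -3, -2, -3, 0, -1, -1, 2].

X[k] = Σ(n=0 to 7) x[n] · ω_8^(nk)
where ω_8 = e^(-2πi/8)

Computing each X[k]:
X[0] = -9
X[1] = 1.1213+5.9497i
X[2] = 2+3i
X[3] = -3.1213+3.9497i
X[4] = 1
X[5] = -3.1213-3.9497i
X[6] = 2-3i
X[7] = 1.1213-5.9497i

X = [-9, 1.1213+5.9497i, 2+3i, -3.1213+3.9497i, 1, -3.1213-3.9497i, 2-3i, 1.1213-5.9497i]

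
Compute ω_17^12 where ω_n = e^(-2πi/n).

ω_17^12 = e^(-2πi·12/17)
= cos(-2π·12/17) + i·sin(-2π·12/17)
= cos(-24π/17) + i·sin(-24π/17)

ω_17^12 = cos(-24π/17) + i·sin(-24π/17) = -0.2737+0.9618i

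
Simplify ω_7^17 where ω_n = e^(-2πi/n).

Since ω_7^7 = 1, powers reduce modulo 7.
17 mod 7 = 3
So ω_7^17 = ω_7^3 = e^(-2πi·3/7)

ω_7^17 = ω_7^3 = -0.9010-0.4339i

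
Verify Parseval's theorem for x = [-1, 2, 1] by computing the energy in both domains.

Time domain:
Σ|x[n]|² = |-1|² + |2|² + |1|² = 6.0000

Frequency domain:
(1/3)Σ|X[k]|² = (1/3)(|2|² + |-2.5000-0.8660i|² + |-2.5000+0.8660i|²) = (1/3)·18.0000 = 6.0000

Both sides agree, confirming Parseval's theorem.

Σ|x[n]|² = (1/N)Σ|X[k]|² = 6.0000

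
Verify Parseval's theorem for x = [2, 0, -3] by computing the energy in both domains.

Time domain:
Σ|x[n]|² = |2|² + |0|² + |-3|² = 13.0000

Frequency domain:
(1/3)Σ|X[k]|² = (1/3)(|-1|² + |3.5000-2.5981i|² + |3.5000+2.5981i|²) = (1/3)·39.0000 = 13.0000

Both sides agree, confirming Parseval's theorem.

Σ|x[n]|² = (1/N)Σ|X[k]|² = 13.0000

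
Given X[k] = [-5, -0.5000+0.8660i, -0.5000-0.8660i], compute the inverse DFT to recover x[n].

x[n] = (1/3) Σ(k=0 to 2) X[k] · e^(2πikn/3)

Computing each x[n]:
x[0] = -2
x[1] = -2
x[2] = -1

x = [-2, -2, -1]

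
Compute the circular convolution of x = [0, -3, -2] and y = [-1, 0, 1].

(x ⊛ y)[n] = Σ(m=0 to 2) x[m] · y[(n-m) mod 3]

Computing each output sample:
(x ⊛ y)[0] = -3
(x ⊛ y)[1] = 1
(x ⊛ y)[2] = 2

x ⊛ y = [-3, 1, 2]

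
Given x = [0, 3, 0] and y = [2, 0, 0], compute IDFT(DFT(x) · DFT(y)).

(x ⊛ y)[n] = Σ(m=0 to 2) x[m] · y[(n-m) mod 3]

Computing each output sample:
(x ⊛ y)[0] = 0
(x ⊛ y)[1] = 6
(x ⊛ y)[2] = 0

x ⊛ y = [0, 6, 0]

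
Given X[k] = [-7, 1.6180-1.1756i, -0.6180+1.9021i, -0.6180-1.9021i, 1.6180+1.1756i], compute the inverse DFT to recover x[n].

x[n] = (1/5) Σ(k=0 to 4) X[k] · e^(2πikn/5)

Computing each x[n]:
x[0] = -1
x[1] = -1
x[2] = -1
x[3] = -3
x[4] = -1

x = [-1, -1, -1, -3, -1]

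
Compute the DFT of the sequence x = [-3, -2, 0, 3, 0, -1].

X[k] = Σ(n=0 to 5) x[n] · ω_6^(nk)
where ω_6 = e^(-2πi/6)

Computing each X[k]:
X[0] = -3
X[1] = -7.5000+0.8660i
X[2] = 1.5000+0.8660i
X[3] = -3
X[4] = 1.5000-0.8660i
X[5] = -7.5000-0.8660i

X = [-3, -7.5000+0.8660i, 1.5000+0.8660i, -3, 1.5000-0.8660i, -7.5000-0.8660i]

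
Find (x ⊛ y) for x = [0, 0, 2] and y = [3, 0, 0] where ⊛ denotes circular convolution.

(x ⊛ y)[n] = Σ(m=0 to 2) x[m] · y[(n-m) mod 3]

Computing each output sample:
(x ⊛ y)[0] = 0
(x ⊛ y)[1] = 0
(x ⊛ y)[2] = 6

x ⊛ y = [0, 0, 6]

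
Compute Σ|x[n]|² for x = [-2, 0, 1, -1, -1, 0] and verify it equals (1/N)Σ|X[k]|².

Time domain:
Σ|x[n]|² = |-2|² + |0|² + |1|² + |-1|² + |-1|² + |0|² = 7.0000

Frequency domain:
(1/6)Σ|X[k]|² = (1/6)(|-3|² + |-1.0000-1.7321i|² + |-3.0000+1.7321i|² + |-1|² + |-3.0000-1.7321i|² + |-1.0000+1.7321i|²) = (1/6)·42.0000 = 7.0000

Both sides agree, confirming Parseval's theorem.

Σ|x[n]|² = (1/N)Σ|X[k]|² = 7.0000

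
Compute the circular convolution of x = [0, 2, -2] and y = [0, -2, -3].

(x ⊛ y)[n] = Σ(m=0 to 2) x[m] · y[(n-m) mod 3]

Computing each output sample:
(x ⊛ y)[0] = -2
(x ⊛ y)[1] = 6
(x ⊛ y)[2] = -4

x ⊛ y = [-2, 6, -4]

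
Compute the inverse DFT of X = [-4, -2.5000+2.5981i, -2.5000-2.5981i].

x[n] = (1/3) Σ(k=0 to 2) X[k] · e^(2πikn/3)

Computing each x[n]:
x[0] = -3
x[1] = -2
x[2] = 1

x = [-3, -2, 1]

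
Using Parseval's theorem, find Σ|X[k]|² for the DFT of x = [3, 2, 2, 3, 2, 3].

Parseval: Σ|x[n]|² = (1/N)Σ|X[k]|², so Σ|X[k]|² = N·Σ|x[n]|² = 6·39.0000

Σ|X[k]|² = N·Σ|x[n]|² = 6·39.0000 = 234.0000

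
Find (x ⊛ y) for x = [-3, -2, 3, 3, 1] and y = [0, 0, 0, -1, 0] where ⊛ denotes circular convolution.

(x ⊛ y)[n] = Σ(m=0 to 4) x[m] · y[(n-m) mod 5]

Computing each output sample:
(x ⊛ y)[0] = -3
(x ⊛ y)[1] = -3
(x ⊛ y)[2] = -1
(x ⊛ y)[3] = 3
(x ⊛ y)[4] = 2

x ⊛ y = [-3, -3, -1, 3, 2]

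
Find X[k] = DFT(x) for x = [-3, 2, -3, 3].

X[k] = Σ(n=0 to 3) x[n] · ω_4^(nk)
where ω_4 = e^(-2πi/4)

Computing each X[k]:
X[0] = -1
X[1] = 1i
X[2] = -11
X[3] = -1i

X = [-1, 1i, -11, -1i]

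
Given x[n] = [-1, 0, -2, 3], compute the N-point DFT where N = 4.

X[k] = Σ(n=0 to 3) x[n] · ω_4^(nk)
where ω_4 = e^(-2πi/4)

Computing each X[k]:
X[0] = 0
X[1] = 1+3i
X[2] = -6
X[3] = 1-3i

X = [0, 1+3i, -6, 1-3i]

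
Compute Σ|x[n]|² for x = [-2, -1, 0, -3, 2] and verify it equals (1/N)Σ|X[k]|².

Time domain:
Σ|x[n]|² = |-2|² + |-1|² + |0|² + |-3|² + |2|² = 18.0000

Frequency domain:
(1/5)Σ|X[k]|² = (1/5)(|-4|² + |0.7361+1.0898i|² + |-3.7361+4.6165i|² + |-3.7361-4.6165i|² + |0.7361-1.0898i|²) = (1/5)·90.0000 = 18.0000

Both sides agree, confirming Parseval's theorem.

Σ|x[n]|² = (1/N)Σ|X[k]|² = 18.0000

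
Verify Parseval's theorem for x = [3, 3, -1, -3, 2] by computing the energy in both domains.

Time domain:
Σ|x[n]|² = |3|² + |3|² + |-1|² + |-3|² + |2|² = 32.0000

Frequency domain:
(1/5)Σ|X[k]|² = (1/5)(|4|² + |7.7812-2.1266i|² + |-2.2812+1.3143i|² + |-2.2812-1.3143i|² + |7.7812+2.1266i|²) = (1/5)·160.0000 = 32.0000

Both sides agree, confirming Parseval's theorem.

Σ|x[n]|² = (1/N)Σ|X[k]|² = 32.0000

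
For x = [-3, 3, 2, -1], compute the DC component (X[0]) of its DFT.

X[0] = Σ(n=0 to 3) x[n] · ω_4^0 = Σ x[n]
= (-3) + (3) + (2) + (-1)

X[0] = 1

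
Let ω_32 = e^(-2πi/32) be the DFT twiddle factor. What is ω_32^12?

ω_32^12 = e^(-2πi·12/32)
= cos(-2π·12/32) + i·sin(-2π·12/32)
= cos(-24π/32) + i·sin(-24π/32)

ω_32^12 = cos(-24π/32) + i·sin(-24π/32) = -0.7071-0.7071i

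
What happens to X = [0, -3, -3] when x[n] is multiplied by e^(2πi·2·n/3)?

Modulation property: DFT(ω_3^(-2n)·x[n]) = X[(k-2) mod 3], so circularly shift X by 2 positions.

X[k-2] = [-3, -3, 0]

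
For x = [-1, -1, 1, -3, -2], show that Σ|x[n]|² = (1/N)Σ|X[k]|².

Time domain:
Σ|x[n]|² = |-1|² + |-1|² + |1|² + |-3|² + |-2|² = 16.0000

Frequency domain:
(1/5)Σ|X[k]|² = (1/5)(|-6|² + |-0.3090-3.3022i|² + |0.8090+3.2164i|² + |0.8090-3.2164i|² + |-0.3090+3.3022i|²) = (1/5)·80.0000 = 16.0000

Both sides agree, confirming Parseval's theorem.

Σ|x[n]|² = (1/N)Σ|X[k]|² = 16.0000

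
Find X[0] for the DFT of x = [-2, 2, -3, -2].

X[0] = Σ(n=0 to 3) x[n] · ω_4^0 = Σ x[n]
= (-2) + (2) + (-3) + (-2)

X[0] = -5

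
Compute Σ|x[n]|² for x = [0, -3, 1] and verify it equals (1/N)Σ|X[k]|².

Time domain:
Σ|x[n]|² = |0|² + |-3|² + |1|² = 10.0000

Frequency domain:
(1/3)Σ|X[k]|² = (1/3)(|-2|² + |1.0000+3.4641i|² + |1.0000-3.4641i|²) = (1/3)·30.0000 = 10.0000

Both sides agree, confirming Parseval's theorem.

Σ|x[n]|² = (1/N)Σ|X[k]|² = 10.0000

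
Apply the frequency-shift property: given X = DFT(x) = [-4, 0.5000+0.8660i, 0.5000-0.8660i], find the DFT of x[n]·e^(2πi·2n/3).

Modulation property: DFT(ω_3^(-2n)·x[n]) = X[(k-2) mod 3], so circularly shift X by 2 positions.

X[k-2] = [0.5000+0.8660i, 0.5000-0.8660i, -4]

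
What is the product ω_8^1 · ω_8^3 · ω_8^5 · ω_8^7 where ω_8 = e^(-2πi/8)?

The primitive 8th roots of unity are ω_8^k for k coprime to 8: k ∈ {1, 3, 5, 7}
Their product equals the constant term of the cyclotomic polynomial Φ_8(x) up to sign.
For n ≥ 3, the product of all primitive nth roots of unity is 1. (For n=1 it is 1; for n=2 it is -1.)

1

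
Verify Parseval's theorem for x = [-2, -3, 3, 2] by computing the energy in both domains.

Time domain:
Σ|x[n]|² = |-2|² + |-3|² + |3|² + |2|² = 26.0000

Frequency domain:
(1/4)Σ|X[k]|² = (1/4)(|0|² + |-5+5i|² + |2|² + |-5-5i|²) = (1/4)·104.0000 = 26.0000

Both sides agree, confirming Parseval's theorem.

Σ|x[n]|² = (1/N)Σ|X[k]|² = 26.0000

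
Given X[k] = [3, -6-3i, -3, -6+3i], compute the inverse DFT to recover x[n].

x[n] = (1/4) Σ(k=0 to 3) X[k] · e^(2πikn/4)

Computing each x[n]:
x[0] = -3
x[1] = 3
x[2] = 3
x[3] = 0

x = [-3, 3, 3, 0]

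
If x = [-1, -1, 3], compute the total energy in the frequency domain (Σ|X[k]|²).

Parseval: Σ|x[n]|² = (1/N)Σ|X[k]|², so Σ|X[k]|² = N·Σ|x[n]|² = 3·11.0000

Σ|X[k]|² = N·Σ|x[n]|² = 3·11.0000 = 33.0000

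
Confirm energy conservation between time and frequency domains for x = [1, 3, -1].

Time domain:
Σ|x[n]|² = |1|² + |3|² + |-1|² = 11.0000

Frequency domain:
(1/3)Σ|X[k]|² = (1/3)(|3|² + |-3.4641i|² + |3.4641i|²) = (1/3)·33.0000 = 11.0000

Both sides agree, confirming Parseval's theorem.

Σ|x[n]|² = (1/N)Σ|X[k]|² = 11.0000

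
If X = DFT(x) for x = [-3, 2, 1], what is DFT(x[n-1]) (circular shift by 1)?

Time shift by 1: X_shifted[k] = ω_3^(1k) · X[k]
Shifted x = [1, -3, 2]

DFT(x[n-1]) = [0, 1.5000+4.3301i, 1.5000-4.3301i]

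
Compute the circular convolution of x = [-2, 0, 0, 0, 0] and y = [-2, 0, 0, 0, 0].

(x ⊛ y)[n] = Σ(m=0 to 4) x[m] · y[(n-m) mod 5]

Computing each output sample:
(x ⊛ y)[0] = 4
(x ⊛ y)[1] = 0
(x ⊛ y)[2] = 0
(x ⊛ y)[3] = 0
(x ⊛ y)[4] = 0

x ⊛ y = [4, 0, 0, 0, 0]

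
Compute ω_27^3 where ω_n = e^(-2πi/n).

ω_27^3 = e^(-2πi·3/27)
= cos(-2π·3/27) + i·sin(-2π·3/27)
= cos(-6π/27) + i·sin(-6π/27)

ω_27^3 = cos(-6π/27) + i·sin(-6π/27) = 0.7660-0.6428i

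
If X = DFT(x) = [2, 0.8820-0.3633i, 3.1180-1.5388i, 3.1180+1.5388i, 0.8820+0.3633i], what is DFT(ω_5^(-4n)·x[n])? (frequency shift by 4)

Modulation property: DFT(ω_5^(-4n)·x[n]) = X[(k-4) mod 5], so circularly shift X by 4 positions.

X[k-4] = [0.8820-0.3633i, 3.1180-1.5388i, 3.1180+1.5388i, 0.8820+0.3633i, 2]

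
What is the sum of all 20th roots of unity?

Sum of all nth roots of unity equals 0 for n > 1 (geometric series with r ≠ 1).

0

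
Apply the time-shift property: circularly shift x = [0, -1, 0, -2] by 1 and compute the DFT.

Time shift by 1: X_shifted[k] = ω_4^(1k) · X[k]
Shifted x = [-2, 0, -1, 0]

DFT(x[n-1]) = [-3, -1, -3, -1]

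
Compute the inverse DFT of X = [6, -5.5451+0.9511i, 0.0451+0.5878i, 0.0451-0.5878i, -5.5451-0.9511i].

x[n] = (1/5) Σ(k=0 to 4) X[k] · e^(2πikn/5)

Computing each x[n]:
x[0] = -1
x[1] = 0
x[2] = 3
x[3] = 3
x[4] = 1

x = [-1, 0, 3, 3, 1]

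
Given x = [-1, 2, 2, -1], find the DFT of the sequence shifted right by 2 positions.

Time shift by 2: X_shifted[k] = ω_4^(2k) · X[k]
Shifted x = [2, -1, -1, 2]

DFT(x[n-2]) = [2, 3+3i, 0, 3-3i]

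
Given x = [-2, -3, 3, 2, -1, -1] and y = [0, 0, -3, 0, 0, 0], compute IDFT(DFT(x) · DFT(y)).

(x ⊛ y)[n] = Σ(m=0 to 5) x[m] · y[(n-m) mod 6]

Computing each output sample:
(x ⊛ y)[0] = 3
(x ⊛ y)[1] = 3
(x ⊛ y)[2] = 6
(x ⊛ y)[3] = 9
(x ⊛ y)[4] = -9
(x ⊛ y)[5] = -6

x ⊛ y = [3, 3, 6, 9, -9, -6]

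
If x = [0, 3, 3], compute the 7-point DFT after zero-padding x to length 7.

Original 3-point DFT: [6, -3, -3]
Zero-padded 7-point DFT provides frequency interpolation.

DFT_7([x, 0, ...]) = [6, 1.2029-5.2703i, -3.3705-1.6231i, -0.8324+1.0438i, -0.8324-1.0438i, -3.3705+1.6231i, 1.2029+5.2703i]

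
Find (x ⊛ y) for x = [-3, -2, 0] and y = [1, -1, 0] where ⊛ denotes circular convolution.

(x ⊛ y)[n] = Σ(m=0 to 2) x[m] · y[(n-m) mod 3]

Computing each output sample:
(x ⊛ y)[0] = -3
(x ⊛ y)[1] = 1
(x ⊛ y)[2] = 2

x ⊛ y = [-3, 1, 2]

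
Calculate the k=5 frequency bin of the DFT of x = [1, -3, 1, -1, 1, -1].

X[5] = Σ(n=0 to 5) x[n] · ω_6^(5n) where ω_6 = e^(-2πi/6)
= (1)·ω_6^0 + (-3)·ω_6^5 + (1)·ω_6^10 + (-1)·ω_6^15 + (1)·ω_6^20 + (-1)·ω_6^25

X[5] = -1.0000-1.7321i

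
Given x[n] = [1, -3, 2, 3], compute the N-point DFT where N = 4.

X[k] = Σ(n=0 to 3) x[n] · ω_4^(nk)
where ω_4 = e^(-2πi/4)

Computing each X[k]:
X[0] = 3
X[1] = -1+6i
X[2] = 3
X[3] = -1-6i

X = [3, -1+6i, 3, -1-6i]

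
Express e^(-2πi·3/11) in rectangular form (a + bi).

ω_11^3 = e^(-2πi·3/11)
= cos(-2π·3/11) + i·sin(-2π·3/11)
= cos(-6π/11) + i·sin(-6π/11)

ω_11^3 = cos(-6π/11) + i·sin(-6π/11) = -0.1423-0.9898i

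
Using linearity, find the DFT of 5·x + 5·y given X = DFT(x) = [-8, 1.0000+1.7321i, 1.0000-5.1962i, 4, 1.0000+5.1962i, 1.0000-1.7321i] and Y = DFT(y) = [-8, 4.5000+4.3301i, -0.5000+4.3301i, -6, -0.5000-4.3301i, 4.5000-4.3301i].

By linearity: DFT(5x + 5y) = 5·DFT(x) + 5·DFT(y)
= 5·[-8, 1.0000+1.7321i, 1.0000-5.1962i, 4, 1.0000+5.1962i, 1.0000-1.7321i] + 5·[-8, 4.5000+4.3301i, -0.5000+4.3301i, -6, -0.5000-4.3301i, 4.5000-4.3301i]

Computing element-wise:
Z[0] = 5·(-8) + 5·(-8) = -80
Z[1] = 5·(1.0000+1.7321i) + 5·(4.5000+4.3301i) = 27.5000+30.3110i
Z[2] = 5·(1.0000-5.1962i) + 5·(-0.5000+4.3301i) = 2.5000-4.3305i
Z[3] = 5·(4) + 5·(-6) = -10
Z[4] = 5·(1.0000+5.1962i) + 5·(-0.5000-4.3301i) = 2.5000+4.3305i
Z[5] = 5·(1.0000-1.7321i) + 5·(4.5000-4.3301i) = 27.5000-30.3110i

DFT(5x + 5y) = 5·X + 5·Y = [-80, 27.5000+30.3110i, 2.5000-4.3305i, -10, 2.5000+4.3305i, 27.5000-30.3110i]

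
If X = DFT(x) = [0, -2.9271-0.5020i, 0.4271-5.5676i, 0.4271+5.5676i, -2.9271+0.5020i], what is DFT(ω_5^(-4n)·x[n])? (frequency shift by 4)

Modulation property: DFT(ω_5^(-4n)·x[n]) = X[(k-4) mod 5], so circularly shift X by 4 positions.

X[k-4] = [-2.9271-0.5020i, 0.4271-5.5676i, 0.4271+5.5676i, -2.9271+0.5020i, 0]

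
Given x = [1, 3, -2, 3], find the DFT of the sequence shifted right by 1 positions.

Time shift by 1: X_shifted[k] = ω_4^(1k) · X[k]
Shifted x = [3, 1, 3, -2]

DFT(x[n-1]) = [5, -3i, 7, 3i]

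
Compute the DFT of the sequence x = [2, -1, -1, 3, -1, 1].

X[k] = Σ(n=0 to 5) x[n] · ω_6^(nk)
where ω_6 = e^(-2πi/6)

Computing each X[k]:
X[0] = 3
X[1] = 1.7321i
X[2] = 6.0000+1.7321i
X[3] = -3
X[4] = 6.0000-1.7321i
X[5] = -1.7321i

X = [3, 1.7321i, 6.0000+1.7321i, -3, 6.0000-1.7321i, -1.7321i]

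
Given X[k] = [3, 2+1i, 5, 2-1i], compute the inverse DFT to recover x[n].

x[n] = (1/4) Σ(k=0 to 3) X[k] · e^(2πikn/4)

Computing each x[n]:
x[0] = 3
x[1] = -1
x[2] = 1
x[3] = 0

x = [3, -1, 1, 0]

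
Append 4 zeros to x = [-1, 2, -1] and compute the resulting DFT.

Original 3-point DFT: [0, -1.5000-2.5981i, -1.5000+2.5981i]
Zero-padded 7-point DFT provides frequency interpolation.

DFT_7([x, 0, ...]) = [0, 0.4695-0.5887i, -0.5441-2.3837i, -3.4254-1.6496i, -3.4254+1.6496i, -0.5441+2.3837i, 0.4695+0.5887i]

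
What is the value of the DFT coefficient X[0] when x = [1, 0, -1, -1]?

X[0] = Σ(n=0 to 3) x[n] · ω_4^0 = Σ x[n]
= (1) + (0) + (-1) + (-1)

X[0] = -1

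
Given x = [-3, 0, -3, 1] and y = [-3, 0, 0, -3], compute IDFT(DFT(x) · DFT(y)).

(x ⊛ y)[n] = Σ(m=0 to 3) x[m] · y[(n-m) mod 4]

Computing each output sample:
(x ⊛ y)[0] = 9
(x ⊛ y)[1] = 9
(x ⊛ y)[2] = 6
(x ⊛ y)[3] = 6

x ⊛ y = [9, 9, 6, 6]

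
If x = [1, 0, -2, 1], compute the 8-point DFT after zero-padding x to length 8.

Original 4-point DFT: [0, 3+1i, -2, 3-1i]
Zero-padded 8-point DFT provides frequency interpolation.

DFT_8([x, 0, ...]) = [0, 0.2929+1.2929i, 3+1i, 1.7071-2.7071i, -2, 1.7071+2.7071i, 3-1i, 0.2929-1.2929i]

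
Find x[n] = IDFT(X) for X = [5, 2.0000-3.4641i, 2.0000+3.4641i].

x[n] = (1/3) Σ(k=0 to 2) X[k] · e^(2πikn/3)

Computing each x[n]:
x[0] = 3
x[1] = 3
x[2] = -1

x = [3, 3, -1]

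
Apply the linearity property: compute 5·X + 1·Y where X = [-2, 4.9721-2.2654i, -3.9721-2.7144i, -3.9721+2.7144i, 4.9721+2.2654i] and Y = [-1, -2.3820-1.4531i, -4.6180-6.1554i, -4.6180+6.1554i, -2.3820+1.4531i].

By linearity: DFT(5x + 1y) = 5·DFT(x) + 1·DFT(y)
= 5·[-2, 4.9721-2.2654i, -3.9721-2.7144i, -3.9721+2.7144i, 4.9721+2.2654i] + 1·[-1, -2.3820-1.4531i, -4.6180-6.1554i, -4.6180+6.1554i, -2.3820+1.4531i]

Computing element-wise:
Z[0] = 5·(-2) + 1·(-1) = -11
Z[1] = 5·(4.9721-2.2654i) + 1·(-2.3820-1.4531i) = 22.4785-12.7801i
Z[2] = 5·(-3.9721-2.7144i) + 1·(-4.6180-6.1554i) = -24.4785-19.7274i
Z[3] = 5·(-3.9721+2.7144i) + 1·(-4.6180+6.1554i) = -24.4785+19.7274i
Z[4] = 5·(4.9721+2.2654i) + 1·(-2.3820+1.4531i) = 22.4785+12.7801i

DFT(5x + 1y) = 5·X + 1·Y = [-11, 22.4785-12.7801i, -24.4785-19.7274i, -24.4785+19.7274i, 22.4785+12.7801i]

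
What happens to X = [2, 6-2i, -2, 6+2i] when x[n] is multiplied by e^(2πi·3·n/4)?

Modulation property: DFT(ω_4^(-3n)·x[n]) = X[(k-3) mod 4], so circularly shift X by 3 positions.

X[k-3] = [6-2i, -2, 6+2i, 2]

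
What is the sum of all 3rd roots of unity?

Sum of all nth roots of unity equals 0 for n > 1 (geometric series with r ≠ 1).

0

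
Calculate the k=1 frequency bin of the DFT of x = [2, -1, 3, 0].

X[1] = Σ(n=0 to 3) x[n] · ω_4^(1n) where ω_4 = e^(-2πi/4)
= (2)·ω_4^0 + (-1)·ω_4^1 + (3)·ω_4^2 + (0)·ω_4^3

X[1] = -1+1i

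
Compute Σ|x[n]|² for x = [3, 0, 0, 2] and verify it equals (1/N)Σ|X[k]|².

Time domain:
Σ|x[n]|² = |3|² + |0|² + |0|² + |2|² = 13.0000

Frequency domain:
(1/4)Σ|X[k]|² = (1/4)(|5|² + |3+2i|² + |1|² + |3-2i|²) = (1/4)·52.0000 = 13.0000

Both sides agree, confirming Parseval's theorem.

Σ|x[n]|² = (1/N)Σ|X[k]|² = 13.0000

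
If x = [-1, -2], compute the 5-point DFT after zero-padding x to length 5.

Original 2-point DFT: [-3, 1]
Zero-padded 5-point DFT provides frequency interpolation.

DFT_5([x, 0, ...]) = [-3, -1.6180+1.9021i, 0.6180+1.1756i, 0.6180-1.1756i, -1.6180-1.9021i]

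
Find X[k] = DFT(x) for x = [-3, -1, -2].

X[k] = Σ(n=0 to 2) x[n] · ω_3^(nk)
where ω_3 = e^(-2πi/3)

Computing each X[k]:
X[0] = -6
X[1] = -1.5000-0.8660i
X[2] = -1.5000+0.8660i

X = [-6, -1.5000-0.8660i, -1.5000+0.8660i]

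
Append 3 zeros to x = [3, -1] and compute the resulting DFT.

Original 2-point DFT: [2, 4]
Zero-padded 5-point DFT provides frequency interpolation.

DFT_5([x, 0, ...]) = [2, 2.6910+0.9511i, 3.8090+0.5878i, 3.8090-0.5878i, 2.6910-0.9511i]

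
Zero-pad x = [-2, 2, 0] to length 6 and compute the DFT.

Original 3-point DFT: [0, -3.0000-1.7321i, -3.0000+1.7321i]
Zero-padded 6-point DFT provides frequency interpolation.

DFT_6([x, 0, ...]) = [0, -1.0000-1.7321i, -3.0000-1.7321i, -4, -3.0000+1.7321i, -1.0000+1.7321i]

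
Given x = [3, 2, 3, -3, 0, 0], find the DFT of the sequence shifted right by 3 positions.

Time shift by 3: X_shifted[k] = ω_6^(3k) · X[k]
Shifted x = [-3, 0, 0, 3, 2, 3]

DFT(x[n-3]) = [5, -5.5000+4.3301i, -2.5000+0.8660i, -7, -2.5000-0.8660i, -5.5000-4.3301i]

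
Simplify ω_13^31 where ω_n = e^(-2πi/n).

Since ω_13^13 = 1, powers reduce modulo 13.
31 mod 13 = 5
So ω_13^31 = ω_13^5 = e^(-2πi·5/13)

ω_13^31 = ω_13^5 = -0.7485-0.6631i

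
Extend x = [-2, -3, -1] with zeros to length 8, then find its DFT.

Original 3-point DFT: [-6, 1.7321i, -1.7321i]
Zero-padded 8-point DFT provides frequency interpolation.

DFT_8([x, 0, ...]) = [-6, -4.1213+3.1213i, -1+3i, 0.1213+1.1213i, 0, 0.1213-1.1213i, -1-3i, -4.1213-3.1213i]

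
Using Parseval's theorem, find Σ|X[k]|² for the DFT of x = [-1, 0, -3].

Parseval: Σ|x[n]|² = (1/N)Σ|X[k]|², so Σ|X[k]|² = N·Σ|x[n]|² = 3·10.0000

Σ|X[k]|² = N·Σ|x[n]|² = 3·10.0000 = 30.0000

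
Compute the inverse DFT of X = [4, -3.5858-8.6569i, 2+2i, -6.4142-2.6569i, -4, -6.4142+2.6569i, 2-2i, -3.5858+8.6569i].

x[n] = (1/8) Σ(k=0 to 7) X[k] · e^(2πikn/8)

Computing each x[n]:
x[0] = -2
x[1] = 3
x[2] = 1
x[3] = 3
x[4] = 3
x[5] = -2
x[6] = -2
x[7] = 0

x = [-2, 3, 1, 3, 3, -2, -2, 0]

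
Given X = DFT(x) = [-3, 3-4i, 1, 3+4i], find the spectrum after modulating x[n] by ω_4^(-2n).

Modulation property: DFT(ω_4^(-2n)·x[n]) = X[(k-2) mod 4], so circularly shift X by 2 positions.

X[k-2] = [1, 3+4i, -3, 3-4i]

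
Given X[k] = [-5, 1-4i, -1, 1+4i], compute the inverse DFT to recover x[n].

x[n] = (1/4) Σ(k=0 to 3) X[k] · e^(2πikn/4)

Computing each x[n]:
x[0] = -1
x[1] = 1
x[2] = -2
x[3] = -3

x = [-1, 1, -2, -3]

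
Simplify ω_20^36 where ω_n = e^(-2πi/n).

Since ω_20^20 = 1, powers reduce modulo 20.
36 mod 20 = 16
So ω_20^36 = ω_20^16 = e^(-2πi·16/20)

ω_20^36 = ω_20^16 = 0.3090+0.9511i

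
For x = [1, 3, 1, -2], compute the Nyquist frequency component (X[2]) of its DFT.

X[2] = Σ(n=0 to 3) x[n] · ω_4^(2n) where ω_4 = e^(-2πi/4)
= (1)·ω_4^0 + (3)·ω_4^2 + (1)·ω_4^4 + (-2)·ω_4^6

X[2] = 1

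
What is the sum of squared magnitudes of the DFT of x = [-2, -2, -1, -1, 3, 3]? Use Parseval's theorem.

Parseval: Σ|x[n]|² = (1/N)Σ|X[k]|², so Σ|X[k]|² = N·Σ|x[n]|² = 6·28.0000

Σ|X[k]|² = N·Σ|x[n]|² = 6·28.0000 = 168.0000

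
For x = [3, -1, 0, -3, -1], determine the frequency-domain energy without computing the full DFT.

Parseval: Σ|x[n]|² = (1/N)Σ|X[k]|², so Σ|X[k]|² = N·Σ|x[n]|² = 5·20.0000

Σ|X[k]|² = N·Σ|x[n]|² = 5·20.0000 = 100.0000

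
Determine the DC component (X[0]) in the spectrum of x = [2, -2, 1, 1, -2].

X[0] = Σ(n=0 to 4) x[n] · ω_5^0 = Σ x[n]
= (2) + (-2) + (1) + (1) + (-2)

X[0] = 0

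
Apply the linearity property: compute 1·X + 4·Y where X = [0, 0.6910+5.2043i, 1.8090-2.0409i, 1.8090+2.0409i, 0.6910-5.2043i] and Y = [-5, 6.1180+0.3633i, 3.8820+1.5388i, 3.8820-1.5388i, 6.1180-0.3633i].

By linearity: DFT(1x + 4y) = 1·DFT(x) + 4·DFT(y)
= 1·[0, 0.6910+5.2043i, 1.8090-2.0409i, 1.8090+2.0409i, 0.6910-5.2043i] + 4·[-5, 6.1180+0.3633i, 3.8820+1.5388i, 3.8820-1.5388i, 6.1180-0.3633i]

Computing element-wise:
Z[0] = 1·(0) + 4·(-5) = -20
Z[1] = 1·(0.6910+5.2043i) + 4·(6.1180+0.3633i) = 25.1630+6.6575i
Z[2] = 1·(1.8090-2.0409i) + 4·(3.8820+1.5388i) = 17.3370+4.1143i
Z[3] = 1·(1.8090+2.0409i) + 4·(3.8820-1.5388i) = 17.3370-4.1143i
Z[4] = 1·(0.6910-5.2043i) + 4·(6.1180-0.3633i) = 25.1630-6.6575i

DFT(1x + 4y) = 1·X + 4·Y = [-20, 25.1630+6.6575i, 17.3370+4.1143i, 17.3370-4.1143i, 25.1630-6.6575i]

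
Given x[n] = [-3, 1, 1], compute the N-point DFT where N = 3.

X[k] = Σ(n=0 to 2) x[n] · ω_3^(nk)
where ω_3 = e^(-2πi/3)

Computing each X[k]:
X[0] = -1
X[1] = -4
X[2] = -4

X = [-1, -4, -4]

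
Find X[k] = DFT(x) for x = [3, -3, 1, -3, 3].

X[k] = Σ(n=0 to 4) x[n] · ω_5^(nk)
where ω_5 = e^(-2πi/5)

Computing each X[k]:
X[0] = 1
X[1] = 4.6180+3.3552i
X[2] = 2.3820+7.3309i
X[3] = 2.3820-7.3309i
X[4] = 4.6180-3.3552i

X = [1, 4.6180+3.3552i, 2.3820+7.3309i, 2.3820-7.3309i, 4.6180-3.3552i]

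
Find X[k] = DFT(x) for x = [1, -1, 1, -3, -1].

X[k] = Σ(n=0 to 4) x[n] · ω_5^(nk)
where ω_5 = e^(-2πi/5)

Computing each X[k]:
X[0] = -3
X[1] = 2.0000-2.3511i
X[2] = 2.0000+3.8042i
X[3] = 2.0000-3.8042i
X[4] = 2.0000+2.3511i

X = [-3, 2.0000-2.3511i, 2.0000+3.8042i, 2.0000-3.8042i, 2.0000+2.3511i]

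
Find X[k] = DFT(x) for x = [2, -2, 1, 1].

X[k] = Σ(n=0 to 3) x[n] · ω_4^(nk)
where ω_4 = e^(-2πi/4)

Computing each X[k]:
X[0] = 2
X[1] = 1+3i
X[2] = 4
X[3] = 1-3i

X = [2, 1+3i, 4, 1-3i]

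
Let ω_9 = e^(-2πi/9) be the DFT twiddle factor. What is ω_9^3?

ω_9^3 = e^(-2πi·3/9)
= cos(-2π·3/9) + i·sin(-2π·3/9)
= cos(-6π/9) + i·sin(-6π/9)

ω_9^3 = cos(-6π/9) + i·sin(-6π/9) = -0.5000-0.8660i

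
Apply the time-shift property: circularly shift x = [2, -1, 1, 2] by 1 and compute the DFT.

Time shift by 1: X_shifted[k] = ω_4^(1k) · X[k]
Shifted x = [2, 2, -1, 1]

DFT(x[n-1]) = [4, 3-1i, -2, 3+1i]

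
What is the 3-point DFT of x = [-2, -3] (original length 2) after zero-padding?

Original 2-point DFT: [-5, 1]
Zero-padded 3-point DFT provides frequency interpolation.

DFT_3([x, 0, ...]) = [-5, -0.5000+2.5981i, -0.5000-2.5981i]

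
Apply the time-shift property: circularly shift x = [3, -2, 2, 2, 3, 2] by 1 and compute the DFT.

Time shift by 1: X_shifted[k] = ω_6^(1k) · X[k]
Shifted x = [2, 3, -2, 2, 2, 3]

DFT(x[n-1]) = [10, 3.0000+3.4641i, 1.0000-3.4641i, -6, 1.0000+3.4641i, 3.0000-3.4641i]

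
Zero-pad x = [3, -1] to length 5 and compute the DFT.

Original 2-point DFT: [2, 4]
Zero-padded 5-point DFT provides frequency interpolation.

DFT_5([x, 0, ...]) = [2, 2.6910+0.9511i, 3.8090+0.5878i, 3.8090-0.5878i, 2.6910-0.9511i]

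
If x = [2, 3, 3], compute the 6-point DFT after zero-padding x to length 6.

Original 3-point DFT: [8, -1, -1]
Zero-padded 6-point DFT provides frequency interpolation.

DFT_6([x, 0, ...]) = [8, 2.0000-5.1962i, -1, 2, -1, 2.0000+5.1962i]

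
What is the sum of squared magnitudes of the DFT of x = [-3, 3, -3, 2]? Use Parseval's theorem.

Parseval: Σ|x[n]|² = (1/N)Σ|X[k]|², so Σ|X[k]|² = N·Σ|x[n]|² = 4·31.0000

Σ|X[k]|² = N·Σ|x[n]|² = 4·31.0000 = 124.0000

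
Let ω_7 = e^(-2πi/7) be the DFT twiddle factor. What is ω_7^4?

ω_7^4 = e^(-2πi·4/7)
= cos(-2π·4/7) + i·sin(-2π·4/7)
= cos(-8π/7) + i·sin(-8π/7)

ω_7^4 = cos(-8π/7) + i·sin(-8π/7) = -0.9010+0.4339i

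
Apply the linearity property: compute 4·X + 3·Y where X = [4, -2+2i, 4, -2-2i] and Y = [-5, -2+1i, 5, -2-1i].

By linearity: DFT(4x + 3y) = 4·DFT(x) + 3·DFT(y)
= 4·[4, -2+2i, 4, -2-2i] + 3·[-5, -2+1i, 5, -2-1i]

Computing element-wise:
Z[0] = 4·(4) + 3·(-5) = 1
Z[1] = 4·(-2+2i) + 3·(-2+1i) = -14+11i
Z[2] = 4·(4) + 3·(5) = 31
Z[3] = 4·(-2-2i) + 3·(-2-1i) = -14-11i

DFT(4x + 3y) = 4·X + 3·Y = [1, -14+11i, 31, -14-11i]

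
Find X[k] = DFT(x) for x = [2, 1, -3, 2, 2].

X[k] = Σ(n=0 to 4) x[n] · ω_5^(nk)
where ω_5 = e^(-2πi/5)

Computing each X[k]:
X[0] = 4
X[1] = 3.7361+3.8900i
X[2] = -0.7361-4.1675i
X[3] = -0.7361+4.1675i
X[4] = 3.7361-3.8900i

X = [4, 3.7361+3.8900i, -0.7361-4.1675i, -0.7361+4.1675i, 3.7361-3.8900i]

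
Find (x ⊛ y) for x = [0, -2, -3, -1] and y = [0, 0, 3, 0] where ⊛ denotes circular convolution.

(x ⊛ y)[n] = Σ(m=0 to 3) x[m] · y[(n-m) mod 4]

Computing each output sample:
(x ⊛ y)[0] = -9
(x ⊛ y)[1] = -3
(x ⊛ y)[2] = 0
(x ⊛ y)[3] = -6

x ⊛ y = [-9, -3, 0, -6]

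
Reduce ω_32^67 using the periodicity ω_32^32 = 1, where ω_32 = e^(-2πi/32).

Since ω_32^32 = 1, powers reduce modulo 32.
67 mod 32 = 3
So ω_32^67 = ω_32^3 = e^(-2πi·3/32)

ω_32^67 = ω_32^3 = 0.8315-0.5556i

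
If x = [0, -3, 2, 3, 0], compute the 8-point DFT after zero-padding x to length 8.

Original 5-point DFT: [2, -4.9721+3.4410i, 3.9721+0.8123i, 3.9721-0.8123i, -4.9721-3.4410i]
Zero-padded 8-point DFT provides frequency interpolation.

DFT_8([x, 0, ...]) = [2, -4.2426-2.0000i, -2+6i, 4.2426+2.0000i, 2, 4.2426-2.0000i, -2-6i, -4.2426+2.0000i]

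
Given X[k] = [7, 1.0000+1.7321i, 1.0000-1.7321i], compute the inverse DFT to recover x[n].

x[n] = (1/3) Σ(k=0 to 2) X[k] · e^(2πikn/3)

Computing each x[n]:
x[0] = 3
x[1] = 1
x[2] = 3

x = [3, 1, 3]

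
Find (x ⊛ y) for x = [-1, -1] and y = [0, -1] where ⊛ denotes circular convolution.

(x ⊛ y)[n] = Σ(m=0 to 1) x[m] · y[(n-m) mod 2]

Computing each output sample:
(x ⊛ y)[0] = 1
(x ⊛ y)[1] = 1

x ⊛ y = [1, 1]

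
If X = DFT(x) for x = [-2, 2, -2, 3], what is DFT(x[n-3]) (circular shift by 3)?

Time shift by 3: X_shifted[k] = ω_4^(3k) · X[k]
Shifted x = [2, -2, 3, -2]

DFT(x[n-3]) = [1, -1, 9, -1]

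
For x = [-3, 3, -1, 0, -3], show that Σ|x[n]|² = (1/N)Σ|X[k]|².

Time domain:
Σ|x[n]|² = |-3|² + |3|² + |-1|² + |0|² + |-3|² = 28.0000

Frequency domain:
(1/5)Σ|X[k]|² = (1/5)(|-4|² + |-2.1910-5.1186i|² + |-3.3090-4.4778i|² + |-3.3090+4.4778i|² + |-2.1910+5.1186i|²) = (1/5)·140.0000 = 28.0000

Both sides agree, confirming Parseval's theorem.

Σ|x[n]|² = (1/N)Σ|X[k]|² = 28.0000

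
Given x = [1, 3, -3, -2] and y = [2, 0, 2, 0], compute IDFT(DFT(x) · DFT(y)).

(x ⊛ y)[n] = Σ(m=0 to 3) x[m] · y[(n-m) mod 4]

Computing each output sample:
(x ⊛ y)[0] = -4
(x ⊛ y)[1] = 2
(x ⊛ y)[2] = -4
(x ⊛ y)[3] = 2

x ⊛ y = [-4, 2, -4, 2]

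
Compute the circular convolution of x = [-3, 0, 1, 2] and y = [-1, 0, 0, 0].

(x ⊛ y)[n] = Σ(m=0 to 3) x[m] · y[(n-m) mod 4]

Computing each output sample:
(x ⊛ y)[0] = 3
(x ⊛ y)[1] = 0
(x ⊛ y)[2] = -1
(x ⊛ y)[3] = -2

x ⊛ y = [3, 0, -1, -2]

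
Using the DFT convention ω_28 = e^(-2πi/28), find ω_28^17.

ω_28^17 = e^(-2πi·17/28)
= cos(-2π·17/28) + i·sin(-2π·17/28)
= cos(-34π/28) + i·sin(-34π/28)

ω_28^17 = cos(-34π/28) + i·sin(-34π/28) = -0.7818+0.6235i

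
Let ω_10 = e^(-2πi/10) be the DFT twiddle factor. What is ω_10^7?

ω_10^7 = e^(-2πi·7/10)
= cos(-2π·7/10) + i·sin(-2π·7/10)
= cos(-14π/10) + i·sin(-14π/10)

ω_10^7 = cos(-14π/10) + i·sin(-14π/10) = -0.3090+0.9511i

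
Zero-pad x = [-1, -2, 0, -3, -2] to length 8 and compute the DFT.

Original 5-point DFT: [-8, 0.1910-1.7634i, 1.3090+2.8532i, 1.3090-2.8532i, 0.1910+1.7634i]
Zero-padded 8-point DFT provides frequency interpolation.

DFT_8([x, 0, ...]) = [-8, 1.7071+3.5355i, -3-1i, 0.2929+3.5355i, 2, 0.2929-3.5355i, -3+1i, 1.7071-3.5355i]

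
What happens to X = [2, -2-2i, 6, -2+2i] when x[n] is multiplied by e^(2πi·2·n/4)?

Modulation property: DFT(ω_4^(-2n)·x[n]) = X[(k-2) mod 4], so circularly shift X by 2 positions.

X[k-2] = [6, -2+2i, 2, -2-2i]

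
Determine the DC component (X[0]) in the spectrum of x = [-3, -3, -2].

X[0] = Σ(n=0 to 2) x[n] · ω_3^0 = Σ x[n]
= (-3) + (-3) + (-2)

X[0] = -8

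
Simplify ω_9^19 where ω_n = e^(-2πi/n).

Since ω_9^9 = 1, powers reduce modulo 9.
19 mod 9 = 1
So ω_9^19 = ω_9^1 = e^(-2πi·1/9)

ω_9^19 = ω_9^1 = 0.7660-0.6428i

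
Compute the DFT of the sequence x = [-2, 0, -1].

X[k] = Σ(n=0 to 2) x[n] · ω_3^(nk)
where ω_3 = e^(-2πi/3)

Computing each X[k]:
X[0] = -3
X[1] = -1.5000-0.8660i
X[2] = -1.5000+0.8660i

X = [-3, -1.5000-0.8660i, -1.5000+0.8660i]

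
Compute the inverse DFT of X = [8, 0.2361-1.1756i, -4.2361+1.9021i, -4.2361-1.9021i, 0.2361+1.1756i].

x[n] = (1/5) Σ(k=0 to 4) X[k] · e^(2πikn/5)

Computing each x[n]:
x[0] = 0
x[1] = 3
x[2] = 2
x[3] = 0
x[4] = 3

x = [0, 3, 2, 0, 3]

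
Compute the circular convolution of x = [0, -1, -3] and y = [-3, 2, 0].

(x ⊛ y)[n] = Σ(m=0 to 2) x[m] · y[(n-m) mod 3]

Computing each output sample:
(x ⊛ y)[0] = -6
(x ⊛ y)[1] = 3
(x ⊛ y)[2] = 7

x ⊛ y = [-6, 3, 7]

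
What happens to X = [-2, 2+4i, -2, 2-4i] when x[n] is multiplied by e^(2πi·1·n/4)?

Modulation property: DFT(ω_4^(-1n)·x[n]) = X[(k-1) mod 4], so circularly shift X by 1 positions.

X[k-1] = [2-4i, -2, 2+4i, -2]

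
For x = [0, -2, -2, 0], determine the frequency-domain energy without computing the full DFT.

Parseval: Σ|x[n]|² = (1/N)Σ|X[k]|², so Σ|X[k]|² = N·Σ|x[n]|² = 4·8.0000

Σ|X[k]|² = N·Σ|x[n]|² = 4·8.0000 = 32.0000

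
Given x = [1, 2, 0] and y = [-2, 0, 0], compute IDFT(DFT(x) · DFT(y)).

(x ⊛ y)[n] = Σ(m=0 to 2) x[m] · y[(n-m) mod 3]

Computing each output sample:
(x ⊛ y)[0] = -2
(x ⊛ y)[1] = -4
(x ⊛ y)[2] = 0

x ⊛ y = [-2, -4, 0]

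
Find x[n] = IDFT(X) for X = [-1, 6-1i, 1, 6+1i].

x[n] = (1/4) Σ(k=0 to 3) X[k] · e^(2πikn/4)

Computing each x[n]:
x[0] = 3
x[1] = 0
x[2] = -3
x[3] = -1

x = [3, 0, -3, -1]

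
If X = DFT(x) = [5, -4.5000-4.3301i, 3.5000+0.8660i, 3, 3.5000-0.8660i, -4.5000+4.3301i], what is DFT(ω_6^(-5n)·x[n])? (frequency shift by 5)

Modulation property: DFT(ω_6^(-5n)·x[n]) = X[(k-5) mod 6], so circularly shift X by 5 positions.

X[k-5] = [-4.5000-4.3301i, 3.5000+0.8660i, 3, 3.5000-0.8660i, -4.5000+4.3301i, 5]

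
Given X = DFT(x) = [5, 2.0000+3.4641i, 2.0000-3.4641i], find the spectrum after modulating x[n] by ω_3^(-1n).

Modulation property: DFT(ω_3^(-1n)·x[n]) = X[(k-1) mod 3], so circularly shift X by 1 positions.

X[k-1] = [2.0000-3.4641i, 5, 2.0000+3.4641i]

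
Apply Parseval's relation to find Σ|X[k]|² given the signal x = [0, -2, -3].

Parseval: Σ|x[n]|² = (1/N)Σ|X[k]|², so Σ|X[k]|² = N·Σ|x[n]|² = 3·13.0000

Σ|X[k]|² = N·Σ|x[n]|² = 3·13.0000 = 39.0000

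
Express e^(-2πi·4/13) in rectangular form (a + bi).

ω_13^4 = e^(-2πi·4/13)
= cos(-2π·4/13) + i·sin(-2π·4/13)
= cos(-8π/13) + i·sin(-8π/13)

ω_13^4 = cos(-8π/13) + i·sin(-8π/13) = -0.3546-0.9350i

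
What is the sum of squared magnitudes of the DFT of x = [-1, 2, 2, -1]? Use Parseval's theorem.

Parseval: Σ|x[n]|² = (1/N)Σ|X[k]|², so Σ|X[k]|² = N·Σ|x[n]|² = 4·10.0000

Σ|X[k]|² = N·Σ|x[n]|² = 4·10.0000 = 40.0000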